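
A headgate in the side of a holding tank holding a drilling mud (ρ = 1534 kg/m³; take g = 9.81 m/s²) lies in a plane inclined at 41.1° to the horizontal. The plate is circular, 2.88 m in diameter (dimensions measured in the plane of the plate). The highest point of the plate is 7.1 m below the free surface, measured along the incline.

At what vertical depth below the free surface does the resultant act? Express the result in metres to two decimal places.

γ = ρg = 1534 × 9.81 / 1000 = 15.04854 kN/m³.
Let θ = 41.1° be the plate's angle to the horizontal; measure y along the incline from where the plane meets the free surface. Vertical depth h = y·sinθ with sinθ = 0.657375.
The centroid is at the centre, 1.44 m below the top of the plate, so y_c = 7.1 + 1.44 = 8.54 m and h_c = 8.54 × 0.657375 = 5.61398 m.
A = π(1.44)² = 6.51441 m².
Resultant F = γ·h_c·A = 15.04854 × 5.61398 × 6.51441 = 550.352 kN.
I_c = πr⁴/4 = π × 1.44⁴/4 = 3.37707 m⁴.
Centre of pressure: y_p = y_c + I_c/(y_c·A) = 8.54 + 3.37707/(8.54 × 6.51441) = 8.54 + 0.0607026 = 8.6007 m along the plane.
Vertically, h_p = y_p·sinθ = 8.6007 × 0.657375 = 5.65389 m.

h_p = 5.65 m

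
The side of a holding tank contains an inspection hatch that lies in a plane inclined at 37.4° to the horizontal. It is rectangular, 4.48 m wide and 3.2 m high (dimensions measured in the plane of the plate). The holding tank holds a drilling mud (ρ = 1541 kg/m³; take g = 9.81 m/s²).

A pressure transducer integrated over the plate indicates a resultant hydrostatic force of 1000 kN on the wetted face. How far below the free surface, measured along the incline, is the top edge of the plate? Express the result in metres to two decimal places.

γ = ρg = 1541 × 9.81 / 1000 = 15.11721 kN/m³.
A = 4.48 × 3.2 = 14.336 m².
From F = γ·h_c·A, the centroid depth is h_c = 1000/(15.11721 × 14.336) = 4.61424 m.
Let θ = 37.4° be the plate's angle to the horizontal; measure y along the incline from where the plane meets the free surface. Vertical depth h = y·sinθ with sinθ = 0.607376.
Along the incline, y_c = h_c/sinθ = 4.61424/0.607376 = 7.59701 m.
The centroid lies 3.2/2 = 1.6 m below the top edge, so the top edge sits at y_top = 7.59701 − 1.6 = 5.99701 m along the incline.

y_top ≈ 6.00 m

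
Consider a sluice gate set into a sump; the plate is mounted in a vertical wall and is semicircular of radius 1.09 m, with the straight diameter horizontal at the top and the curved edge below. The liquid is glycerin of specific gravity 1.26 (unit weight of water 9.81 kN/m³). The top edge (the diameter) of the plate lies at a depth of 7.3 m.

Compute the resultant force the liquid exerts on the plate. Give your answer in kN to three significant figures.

F ≈ 179 kN

γ = 1.26 × 9.81 = 12.3606 kN/m³.
The centroid of a semicircle lies 4r/(3π) = 0.46261 m from the diameter, here below the top edge, so the centroid depth is h_c = 7.3 + 0.46261 = 7.76261 m.
A = πr²/2 = π × 1.09²/2 = 1.86626 m².
Resultant F = γ·h_c·A = 12.3606 × 7.76261 × 1.86626 = 179.069 kN.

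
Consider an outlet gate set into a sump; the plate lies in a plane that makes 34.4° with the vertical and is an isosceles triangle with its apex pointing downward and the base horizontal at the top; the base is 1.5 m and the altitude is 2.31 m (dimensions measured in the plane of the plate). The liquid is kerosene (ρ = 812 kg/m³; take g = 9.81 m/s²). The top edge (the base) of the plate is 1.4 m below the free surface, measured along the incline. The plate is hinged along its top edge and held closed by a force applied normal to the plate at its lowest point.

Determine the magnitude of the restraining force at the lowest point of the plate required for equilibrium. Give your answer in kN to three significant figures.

γ = ρg = 812 × 9.81 / 1000 = 7.96572 kN/m³.
The plate makes 34.4° with the vertical, i.e. θ = 90° − 34.4° = 55.6° to the horizontal. Measuring y along the incline from the free-surface line, vertical depth h = y·sinθ with sinθ = 0.825113.
With the apex down, the centroid sits h/3 = 2.31/3 = 0.77 m below the base (the top edge), so y_c = 1.4 + 0.77 = 2.17 m and h_c = 2.17 × 0.825113 = 1.7905 m.
A = ½ × 1.5 × 2.31 = 1.7325 m².
Resultant F = γ·h_c·A = 7.96572 × 1.7905 × 1.7325 = 24.71 kN.
I_c = b·h³/36 = 1.5 × 2.31³/36 = 0.5136 m⁴.
Centre of pressure: y_p = y_c + I_c/(y_c·A) = 2.17 + 0.5136/(2.17 × 1.7325) = 2.17 + 0.136613 = 2.30661 m along the plane.
The resultant acts 0.77 + 0.136613 = 0.906613 m (along the plate) below the hinge at the top edge, so the moment about the hinge is M = F × 0.906613 = 24.71 × 0.906613 = 22.4024 kN·m.
A normal force at the bottom, 2.31 m from the hinge, must supply this moment: P = 22.4024/2.31 = 9.69801 kN.

P ≈ 9.70 kN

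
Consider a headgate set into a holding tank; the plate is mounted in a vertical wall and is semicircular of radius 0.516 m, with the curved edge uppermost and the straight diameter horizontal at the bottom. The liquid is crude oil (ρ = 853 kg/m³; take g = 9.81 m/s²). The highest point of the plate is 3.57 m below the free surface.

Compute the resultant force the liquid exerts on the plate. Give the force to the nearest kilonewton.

F ≈ 14 kN

γ = ρg = 853 × 9.81 / 1000 = 8.36793 kN/m³.
The centroid lies 4r/(3π) = 0.218997 m above the diameter, so r − 4r/(3π) = 0.516 − 0.218997 = 0.297003 m below the topmost point, so the centroid depth is h_c = 3.57 + 0.297003 = 3.867 m.
A = πr²/2 = π × 0.516²/2 = 0.418234 m².
Resultant F = γ·h_c·A = 8.36793 × 3.867 × 0.418234 = 13.5335 kN.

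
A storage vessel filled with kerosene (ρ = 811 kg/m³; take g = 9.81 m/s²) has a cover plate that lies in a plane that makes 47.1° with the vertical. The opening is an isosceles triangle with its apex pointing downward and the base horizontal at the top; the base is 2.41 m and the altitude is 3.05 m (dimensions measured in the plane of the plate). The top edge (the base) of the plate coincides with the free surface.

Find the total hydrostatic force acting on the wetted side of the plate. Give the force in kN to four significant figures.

F ≈ 20.24 kN

γ = ρg = 811 × 9.81 / 1000 = 7.95591 kN/m³.
The plate makes 47.1° with the vertical, i.e. θ = 90° − 47.1° = 42.9° to the horizontal. Measuring y along the incline from the free-surface line, vertical depth h = y·sinθ with sinθ = 0.680721.
With the apex down, the centroid sits h/3 = 3.05/3 = 1.01667 m below the base (the top edge), so y_c = 1.01667 m and h_c = 1.01667 × 0.680721 = 0.692069 m.
A = ½ × 2.41 × 3.05 = 3.67525 m².
Resultant F = γ·h_c·A = 7.95591 × 0.692069 × 3.67525 = 20.2361 kN.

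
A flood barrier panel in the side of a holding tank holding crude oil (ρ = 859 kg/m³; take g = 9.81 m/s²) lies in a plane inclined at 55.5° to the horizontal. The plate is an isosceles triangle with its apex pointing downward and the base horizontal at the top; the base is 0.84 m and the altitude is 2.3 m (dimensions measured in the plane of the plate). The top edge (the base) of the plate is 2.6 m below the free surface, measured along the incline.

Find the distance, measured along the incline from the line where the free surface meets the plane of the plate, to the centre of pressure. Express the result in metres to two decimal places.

y_p = 3.45 m

γ = ρg = 859 × 9.81 / 1000 = 8.42679 kN/m³.
Let θ = 55.5° be the plate's angle to the horizontal; measure y along the incline from where the plane meets the free surface. Vertical depth h = y·sinθ with sinθ = 0.824126.
With the apex down, the centroid sits h/3 = 2.3/3 = 0.766667 m below the base (the top edge), so y_c = 2.6 + 0.766667 = 3.36667 m and h_c = 3.36667 × 0.824126 = 2.77456 m.
A = ½ × 0.84 × 2.3 = 0.966 m².
Resultant F = γ·h_c·A = 8.42679 × 2.77456 × 0.966 = 22.5857 kN.
I_c = b·h³/36 = 0.84 × 2.3³/36 = 0.283897 m⁴.
Centre of pressure: y_p = y_c + I_c/(y_c·A) = 3.36667 + 0.283897/(3.36667 × 0.966) = 3.36667 + 0.0872937 = 3.45396 m along the plane.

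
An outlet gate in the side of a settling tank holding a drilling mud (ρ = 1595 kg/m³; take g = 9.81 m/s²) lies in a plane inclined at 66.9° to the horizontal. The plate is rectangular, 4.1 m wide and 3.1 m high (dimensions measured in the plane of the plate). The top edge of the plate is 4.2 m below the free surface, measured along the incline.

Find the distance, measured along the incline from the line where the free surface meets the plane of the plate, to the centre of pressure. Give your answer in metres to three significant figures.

γ = ρg = 1595 × 9.81 / 1000 = 15.64695 kN/m³.
Let θ = 66.9° be the plate's angle to the horizontal; measure y along the incline from where the plane meets the free surface. Vertical depth h = y·sinθ with sinθ = 0.919821.
The centroid lies 3.1/2 = 1.55 m below the top edge, so y_c = 4.2 + 1.55 = 5.75 m and h_c = 5.75 × 0.919821 = 5.28897 m.
A = 4.1 × 3.1 = 12.71 m².
Resultant F = γ·h_c·A = 15.64695 × 5.28897 × 12.71 = 1051.83 kN.
I_c = b·h³/12 = 4.1 × 3.1³/12 = 10.1786 m⁴.
Centre of pressure: y_p = y_c + I_c/(y_c·A) = 5.75 + 10.1786/(5.75 × 12.71) = 5.75 + 0.139275 = 5.88927 m along the plane.

y_p = 5.89 m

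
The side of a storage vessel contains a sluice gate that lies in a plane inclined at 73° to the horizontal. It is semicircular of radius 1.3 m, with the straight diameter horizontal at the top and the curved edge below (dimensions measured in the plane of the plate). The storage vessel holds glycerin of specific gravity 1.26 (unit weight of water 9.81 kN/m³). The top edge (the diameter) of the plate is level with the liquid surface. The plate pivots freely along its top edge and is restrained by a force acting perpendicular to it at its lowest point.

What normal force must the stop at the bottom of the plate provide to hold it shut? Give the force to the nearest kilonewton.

γ = 1.26 × 9.81 = 12.3606 kN/m³.
Let θ = 73° be the plate's angle to the horizontal; measure y along the incline from where the plane meets the free surface. Vertical depth h = y·sinθ with sinθ = 0.956305.
The centroid of a semicircle lies 4r/(3π) = 0.551737 m from the diameter, here below the top edge, so y_c = 0.551737 m and h_c = 0.551737 × 0.956305 = 0.527629 m.
A = πr²/2 = π × 1.3²/2 = 2.65465 m².
Resultant F = γ·h_c·A = 12.3606 × 0.527629 × 2.65465 = 17.3131 kN.
I_c = (π/8 − 8/(9π))·r⁴ = 0.109757 × 1.3⁴ = 0.313477 m⁴.
Centre of pressure: y_p = y_c + I_c/(y_c·A) = 0.551737 + 0.313477/(0.551737 × 2.65465) = 0.551737 + 0.214026 = 0.765763 m along the plane.
The resultant acts 0.551737 + 0.214026 = 0.765763 m (along the plate) below the hinge at the top edge, so the moment about the hinge is M = F × 0.765763 = 17.3131 × 0.765763 = 13.2577 kN·m.
A normal force at the bottom, 1.3 m from the hinge, must supply this moment: P = 13.2577/1.3 = 10.1982 kN.

P ≈ 10 kN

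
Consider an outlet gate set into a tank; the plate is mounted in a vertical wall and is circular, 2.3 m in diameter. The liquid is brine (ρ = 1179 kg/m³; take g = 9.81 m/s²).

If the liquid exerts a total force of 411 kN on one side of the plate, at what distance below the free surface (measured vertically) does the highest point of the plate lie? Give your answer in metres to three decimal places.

γ = ρg = 1179 × 9.81 / 1000 = 11.56599 kN/m³.
A = π(1.15)² = 4.15476 m².
From F = γ·h_c·A, the centroid depth is h_c = 411/(11.56599 × 4.15476) = 8.55289 m.
The centroid is at the centre, 1.15 m below the top of the plate, so the highest point sits at h_top = 8.55289 − 1.15 = 7.40289 m below the surface.

d_top ≈ 7.403 m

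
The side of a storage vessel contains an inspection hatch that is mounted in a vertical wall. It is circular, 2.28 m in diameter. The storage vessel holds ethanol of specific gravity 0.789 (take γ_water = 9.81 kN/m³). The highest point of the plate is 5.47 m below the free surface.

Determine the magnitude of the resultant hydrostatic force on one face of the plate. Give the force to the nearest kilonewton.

F ≈ 209 kN

γ = 0.789 × 9.81 = 7.74009 kN/m³.
The centroid is at the centre, 1.14 m below the top of the plate, so the centroid depth is h_c = 5.47 + 1.14 = 6.61 m.
A = π(1.14)² = 4.08281 m².
Resultant F = γ·h_c·A = 7.74009 × 6.61 × 4.08281 = 208.885 kN.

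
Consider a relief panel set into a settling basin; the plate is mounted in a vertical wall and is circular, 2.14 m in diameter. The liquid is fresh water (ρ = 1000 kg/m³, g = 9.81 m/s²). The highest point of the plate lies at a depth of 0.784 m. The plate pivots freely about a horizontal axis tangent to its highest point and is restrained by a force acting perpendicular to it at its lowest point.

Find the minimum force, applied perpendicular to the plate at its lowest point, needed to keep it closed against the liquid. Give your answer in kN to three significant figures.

P ≈ 37.4 kN

γ = ρg = 1000 × 9.81 = 9810 N/m³ = 9.81 kN/m³.
The centroid is at the centre, 1.07 m below the top of the plate, so the centroid depth is h_c = 0.784 + 1.07 = 1.854 m.
A = π(1.07)² = 3.59681 m².
Resultant F = γ·h_c·A = 9.81 × 1.854 × 3.59681 = 65.4178 kN.
I_c = πr⁴/4 = π × 1.07⁴/4 = 1.0295 m⁴.
Centre of pressure: y_p = y_c + I_c/(y_c·A) = 1.854 + 1.0295/(1.854 × 3.59681) = 1.854 + 0.154383 = 2.00838 m along the plane.
The resultant acts 1.07 + 0.154383 = 1.22438 m (along the plate) below the hinge at the top edge, so the moment about the hinge is M = F × 1.22438 = 65.4178 × 1.22438 = 80.0962 kN·m.
A normal force at the bottom, 2.14 m from the hinge, must supply this moment: P = 80.0962/2.14 = 37.4281 kN.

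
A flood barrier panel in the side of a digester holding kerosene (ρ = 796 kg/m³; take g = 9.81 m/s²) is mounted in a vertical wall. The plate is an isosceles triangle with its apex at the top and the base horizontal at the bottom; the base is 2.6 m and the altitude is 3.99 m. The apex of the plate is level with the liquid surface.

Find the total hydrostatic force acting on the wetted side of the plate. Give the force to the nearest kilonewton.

F ≈ 108 kN

γ = ρg = 796 × 9.81 / 1000 = 7.80876 kN/m³.
With the apex up, the centroid sits 2h/3 = 2 × 3.99/3 = 2.66 m below the apex, so the centroid depth is h_c = 2.66 m.
A = ½ × 2.6 × 3.99 = 5.187 m².
Resultant F = γ·h_c·A = 7.80876 × 2.66 × 5.187 = 107.741 kN.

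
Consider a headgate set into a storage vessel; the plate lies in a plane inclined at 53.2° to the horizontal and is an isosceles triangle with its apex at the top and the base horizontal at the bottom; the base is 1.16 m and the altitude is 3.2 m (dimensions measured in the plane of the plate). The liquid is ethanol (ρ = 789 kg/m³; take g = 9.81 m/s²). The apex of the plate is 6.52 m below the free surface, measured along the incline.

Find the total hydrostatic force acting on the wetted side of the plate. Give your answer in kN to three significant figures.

γ = ρg = 789 × 9.81 / 1000 = 7.74009 kN/m³.
Let θ = 53.2° be the plate's angle to the horizontal; measure y along the incline from where the plane meets the free surface. Vertical depth h = y·sinθ with sinθ = 0.800731.
With the apex up, the centroid sits 2h/3 = 2 × 3.2/3 = 2.13333 m below the apex, so y_c = 6.52 + 2.13333 = 8.65333 m and h_c = 8.65333 × 0.800731 = 6.92899 m.
A = ½ × 1.16 × 3.2 = 1.856 m².
Resultant F = γ·h_c·A = 7.74009 × 6.92899 × 1.856 = 99.5391 kN.

F ≈ 99.5 kN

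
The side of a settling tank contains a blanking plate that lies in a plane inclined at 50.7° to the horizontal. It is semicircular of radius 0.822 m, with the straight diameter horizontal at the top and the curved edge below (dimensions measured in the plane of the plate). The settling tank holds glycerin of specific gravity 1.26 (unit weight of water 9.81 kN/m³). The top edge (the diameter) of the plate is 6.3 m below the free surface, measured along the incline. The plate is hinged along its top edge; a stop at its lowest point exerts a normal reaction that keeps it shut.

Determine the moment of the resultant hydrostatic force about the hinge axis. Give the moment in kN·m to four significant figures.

M ≈ 24.03 kN·m

γ = 1.26 × 9.81 = 12.3606 kN/m³.
Let θ = 50.7° be the plate's angle to the horizontal; measure y along the incline from where the plane meets the free surface. Vertical depth h = y·sinθ with sinθ = 0.773840.
The centroid of a semicircle lies 4r/(3π) = 0.348868 m from the diameter, here below the top edge, so y_c = 6.3 + 0.348868 = 6.64887 m and h_c = 6.64887 × 0.773840 = 5.14516 m.
A = πr²/2 = π × 0.822²/2 = 1.06136 m².
Resultant F = γ·h_c·A = 12.3606 × 5.14516 × 1.06136 = 67.4996 kN.
I_c = (π/8 − 8/(9π))·r⁴ = 0.109757 × 0.822⁴ = 0.0501094 m⁴.
Centre of pressure: y_p = y_c + I_c/(y_c·A) = 6.64887 + 0.0501094/(6.64887 × 1.06136) = 6.64887 + 0.00710082 = 6.65597 m along the plane.
The resultant acts 0.348868 + 0.00710082 = 0.355969 m (along the plate) below the hinge at the top edge, so the moment about the hinge is M = F × 0.355969 = 67.4996 × 0.355969 = 24.0278 kN·m.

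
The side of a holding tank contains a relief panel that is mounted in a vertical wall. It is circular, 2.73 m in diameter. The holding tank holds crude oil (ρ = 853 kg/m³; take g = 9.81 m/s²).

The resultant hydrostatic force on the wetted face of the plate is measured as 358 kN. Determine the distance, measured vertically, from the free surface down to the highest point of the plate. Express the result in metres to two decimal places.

γ = ρg = 853 × 9.81 / 1000 = 8.36793 kN/m³.
A = π(1.365)² = 5.85349 m².
From F = γ·h_c·A, the centroid depth is h_c = 358/(8.36793 × 5.85349) = 7.30887 m.
The centroid is at the centre, 1.365 m below the top of the plate, so the highest point sits at h_top = 7.30887 − 1.365 = 5.94387 m below the surface.

d_top ≈ 5.94 m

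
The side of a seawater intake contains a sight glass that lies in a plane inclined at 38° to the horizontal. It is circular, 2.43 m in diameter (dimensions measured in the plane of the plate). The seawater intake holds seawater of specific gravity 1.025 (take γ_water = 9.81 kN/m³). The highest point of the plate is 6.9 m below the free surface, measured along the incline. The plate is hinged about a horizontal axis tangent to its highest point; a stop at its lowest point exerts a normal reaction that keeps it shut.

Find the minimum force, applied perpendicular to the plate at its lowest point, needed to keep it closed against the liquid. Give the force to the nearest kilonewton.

γ = 1.025 × 9.81 = 10.05525 kN/m³.
Let θ = 38° be the plate's angle to the horizontal; measure y along the incline from where the plane meets the free surface. Vertical depth h = y·sinθ with sinθ = 0.615661.
The centroid is at the centre, 1.215 m below the top of the plate, so y_c = 6.9 + 1.215 = 8.115 m and h_c = 8.115 × 0.615661 = 4.99609 m.
A = π(1.215)² = 4.6377 m².
Resultant F = γ·h_c·A = 10.05525 × 4.99609 × 4.6377 = 232.984 kN.
I_c = πr⁴/4 = π × 1.215⁴/4 = 1.71157 m⁴.
Centre of pressure: y_p = y_c + I_c/(y_c·A) = 8.115 + 1.71157/(8.115 × 4.6377) = 8.115 + 0.0454782 = 8.16048 m along the plane.
The resultant acts 1.215 + 0.0454782 = 1.26048 m (along the plate) below the hinge at the top edge, so the moment about the hinge is M = F × 1.26048 = 232.984 × 1.26048 = 293.672 kN·m.
A normal force at the bottom, 2.43 m from the hinge, must supply this moment: P = 293.672/2.43 = 120.853 kN.

P ≈ 121 kN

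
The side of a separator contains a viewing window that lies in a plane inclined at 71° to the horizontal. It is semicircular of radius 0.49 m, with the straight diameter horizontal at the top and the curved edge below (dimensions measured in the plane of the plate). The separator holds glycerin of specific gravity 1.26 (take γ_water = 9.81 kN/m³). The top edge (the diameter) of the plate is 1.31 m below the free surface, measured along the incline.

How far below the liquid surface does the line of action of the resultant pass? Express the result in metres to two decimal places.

h_p = 1.45 m

γ = 1.26 × 9.81 = 12.3606 kN/m³.
Let θ = 71° be the plate's angle to the horizontal; measure y along the incline from where the plane meets the free surface. Vertical depth h = y·sinθ with sinθ = 0.945519.
The centroid of a semicircle lies 4r/(3π) = 0.207962 m from the diameter, here below the top edge, so y_c = 1.31 + 0.207962 = 1.51796 m and h_c = 1.51796 × 0.945519 = 1.43526 m.
A = πr²/2 = π × 0.49²/2 = 0.377148 m².
Resultant F = γ·h_c·A = 12.3606 × 1.43526 × 0.377148 = 6.69086 kN.
I_c = (π/8 − 8/(9π))·r⁴ = 0.109757 × 0.49⁴ = 0.00632727 m⁴.
Centre of pressure: y_p = y_c + I_c/(y_c·A) = 1.51796 + 0.00632727/(1.51796 × 0.377148) = 1.51796 + 0.0110521 = 1.52901 m along the plane.
Vertically, h_p = y_p·sinθ = 1.52901 × 0.945519 = 1.44571 m.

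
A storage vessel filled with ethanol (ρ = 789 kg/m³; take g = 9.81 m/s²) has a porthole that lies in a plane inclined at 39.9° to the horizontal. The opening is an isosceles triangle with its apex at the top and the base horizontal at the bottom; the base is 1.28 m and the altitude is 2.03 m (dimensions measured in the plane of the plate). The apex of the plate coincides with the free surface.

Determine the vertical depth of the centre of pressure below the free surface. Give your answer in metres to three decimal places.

h_p = 0.977 m

γ = ρg = 789 × 9.81 / 1000 = 7.74009 kN/m³.
Let θ = 39.9° be the plate's angle to the horizontal; measure y along the incline from where the plane meets the free surface. Vertical depth h = y·sinθ with sinθ = 0.641450.
With the apex up, the centroid sits 2h/3 = 2 × 2.03/3 = 1.35333 m below the apex, so y_c = 1.35333 m and h_c = 1.35333 × 0.641450 = 0.868094 m.
A = ½ × 1.28 × 2.03 = 1.2992 m².
Resultant F = γ·h_c·A = 7.74009 × 0.868094 × 1.2992 = 8.72949 kN.
I_c = b·h³/36 = 1.28 × 2.03³/36 = 0.297437 m⁴.
Centre of pressure: y_p = y_c + I_c/(y_c·A) = 1.35333 + 0.297437/(1.35333 × 1.2992) = 1.35333 + 0.169167 = 1.5225 m along the plane.
Vertically, h_p = y_p·sinθ = 1.5225 × 0.641450 = 0.976608 m.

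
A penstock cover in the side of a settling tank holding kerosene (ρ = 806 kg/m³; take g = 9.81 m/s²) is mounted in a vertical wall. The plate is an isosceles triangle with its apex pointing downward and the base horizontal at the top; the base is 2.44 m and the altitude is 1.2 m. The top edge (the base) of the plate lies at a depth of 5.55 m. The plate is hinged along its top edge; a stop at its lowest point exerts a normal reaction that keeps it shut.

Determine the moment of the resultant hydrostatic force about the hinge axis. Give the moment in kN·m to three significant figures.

γ = ρg = 806 × 9.81 / 1000 = 7.90686 kN/m³.
With the apex down, the centroid sits h/3 = 1.2/3 = 0.4 m below the base (the top edge), so the centroid depth is h_c = 5.55 + 0.4 = 5.95 m.
A = ½ × 2.44 × 1.2 = 1.464 m².
Resultant F = γ·h_c·A = 7.90686 × 5.95 × 1.464 = 68.8751 kN.
I_c = b·h³/36 = 2.44 × 1.2³/36 = 0.11712 m⁴.
Centre of pressure: y_p = y_c + I_c/(y_c·A) = 5.95 + 0.11712/(5.95 × 1.464) = 5.95 + 0.0134454 = 5.96345 m along the plane.
The resultant acts 0.4 + 0.0134454 = 0.413445 m (along the plate) below the hinge at the top edge, so the moment about the hinge is M = F × 0.413445 = 68.8751 × 0.413445 = 28.4761 kN·m.

M ≈ 28.5 kN·m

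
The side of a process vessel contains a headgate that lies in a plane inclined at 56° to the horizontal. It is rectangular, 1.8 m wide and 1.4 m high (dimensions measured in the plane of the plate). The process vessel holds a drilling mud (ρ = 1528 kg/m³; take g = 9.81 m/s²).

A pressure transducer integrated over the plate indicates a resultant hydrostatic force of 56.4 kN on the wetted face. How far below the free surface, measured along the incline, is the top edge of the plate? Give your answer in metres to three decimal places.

γ = ρg = 1528 × 9.81 / 1000 = 14.98968 kN/m³.
A = 1.8 × 1.4 = 2.52 m².
From F = γ·h_c·A, the centroid depth is h_c = 56.4/(14.98968 × 2.52) = 1.49309 m.
Let θ = 56° be the plate's angle to the horizontal; measure y along the incline from where the plane meets the free surface. Vertical depth h = y·sinθ with sinθ = 0.829038.
Along the incline, y_c = h_c/sinθ = 1.49309/0.829038 = 1.80099 m.
The centroid lies 1.4/2 = 0.7 m below the top edge, so the top edge sits at y_top = 1.80099 − 0.7 = 1.10099 m along the incline.

y_top ≈ 1.101 m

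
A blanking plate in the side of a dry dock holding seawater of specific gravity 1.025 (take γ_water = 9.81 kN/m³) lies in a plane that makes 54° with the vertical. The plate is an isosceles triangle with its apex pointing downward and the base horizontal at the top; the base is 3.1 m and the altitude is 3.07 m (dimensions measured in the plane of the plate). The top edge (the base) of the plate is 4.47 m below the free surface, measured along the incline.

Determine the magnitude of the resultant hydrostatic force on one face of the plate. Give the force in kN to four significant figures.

γ = 1.025 × 9.81 = 10.05525 kN/m³.
The plate makes 54° with the vertical, i.e. θ = 90° − 54° = 36° to the horizontal. Measuring y along the incline from the free-surface line, vertical depth h = y·sinθ with sinθ = 0.587785.
With the apex down, the centroid sits h/3 = 3.07/3 = 1.02333 m below the base (the top edge), so y_c = 4.47 + 1.02333 = 5.49333 m and h_c = 5.49333 × 0.587785 = 3.2289 m.
A = ½ × 3.1 × 3.07 = 4.7585 m².
Resultant F = γ·h_c·A = 10.05525 × 3.2289 × 4.7585 = 154.496 kN.

F ≈ 154.5 kN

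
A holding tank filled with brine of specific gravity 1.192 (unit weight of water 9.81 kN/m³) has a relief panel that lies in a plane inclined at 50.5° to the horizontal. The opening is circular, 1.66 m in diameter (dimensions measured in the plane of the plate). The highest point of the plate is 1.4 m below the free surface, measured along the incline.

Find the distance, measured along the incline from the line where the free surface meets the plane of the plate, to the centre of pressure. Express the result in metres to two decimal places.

y_p = 2.31 m

γ = 1.192 × 9.81 = 11.69352 kN/m³.
Let θ = 50.5° be the plate's angle to the horizontal; measure y along the incline from where the plane meets the free surface. Vertical depth h = y·sinθ with sinθ = 0.771625.
The centroid is at the centre, 0.83 m below the top of the plate, so y_c = 1.4 + 0.83 = 2.23 m and h_c = 2.23 × 0.771625 = 1.72072 m.
A = π(0.83)² = 2.16424 m².
Resultant F = γ·h_c·A = 11.69352 × 1.72072 × 2.16424 = 43.5473 kN.
I_c = πr⁴/4 = π × 0.83⁴/4 = 0.372737 m⁴.
Centre of pressure: y_p = y_c + I_c/(y_c·A) = 2.23 + 0.372737/(2.23 × 2.16424) = 2.23 + 0.0772311 = 2.30723 m along the plane.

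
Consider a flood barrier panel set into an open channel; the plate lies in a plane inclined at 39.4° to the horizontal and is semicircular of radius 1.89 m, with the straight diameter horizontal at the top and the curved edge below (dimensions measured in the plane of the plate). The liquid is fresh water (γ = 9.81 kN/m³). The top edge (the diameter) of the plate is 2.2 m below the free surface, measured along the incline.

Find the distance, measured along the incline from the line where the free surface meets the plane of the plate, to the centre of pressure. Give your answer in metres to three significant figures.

y_p = 3.09 m

γ = 9.81 kN/m³.
Let θ = 39.4° be the plate's angle to the horizontal; measure y along the incline from where the plane meets the free surface. Vertical depth h = y·sinθ with sinθ = 0.634731.
The centroid of a semicircle lies 4r/(3π) = 0.802141 m from the diameter, here below the top edge, so y_c = 2.2 + 0.802141 = 3.00214 m and h_c = 3.00214 × 0.634731 = 1.90555 m.
A = πr²/2 = π × 1.89²/2 = 5.61104 m².
Resultant F = γ·h_c·A = 9.81 × 1.90555 × 5.61104 = 104.89 kN.
I_c = (π/8 − 8/(9π))·r⁴ = 0.109757 × 1.89⁴ = 1.40049 m⁴.
Centre of pressure: y_p = y_c + I_c/(y_c·A) = 3.00214 + 1.40049/(3.00214 × 5.61104) = 3.00214 + 0.0831392 = 3.08528 m along the plane.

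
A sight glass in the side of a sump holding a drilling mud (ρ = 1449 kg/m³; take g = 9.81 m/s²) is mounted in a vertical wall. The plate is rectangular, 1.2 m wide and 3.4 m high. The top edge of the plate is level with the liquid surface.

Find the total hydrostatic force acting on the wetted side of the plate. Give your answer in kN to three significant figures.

γ = ρg = 1449 × 9.81 / 1000 = 14.21469 kN/m³.
The centroid lies 3.4/2 = 1.7 m below the top edge, so the centroid depth is h_c = 1.7 m.
A = 1.2 × 3.4 = 4.08 m².
Resultant F = γ·h_c·A = 14.21469 × 1.7 × 4.08 = 98.5931 kN.

F ≈ 98.6 kN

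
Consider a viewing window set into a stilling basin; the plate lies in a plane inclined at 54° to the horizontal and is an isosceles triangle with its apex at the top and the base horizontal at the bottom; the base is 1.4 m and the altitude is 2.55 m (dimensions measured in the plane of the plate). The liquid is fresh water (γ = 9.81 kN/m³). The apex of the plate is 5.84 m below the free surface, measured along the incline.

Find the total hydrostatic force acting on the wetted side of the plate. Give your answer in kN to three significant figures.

γ = 9.81 kN/m³.
Let θ = 54° be the plate's angle to the horizontal; measure y along the incline from where the plane meets the free surface. Vertical depth h = y·sinθ with sinθ = 0.809017.
With the apex up, the centroid sits 2h/3 = 2 × 2.55/3 = 1.7 m below the apex, so y_c = 5.84 + 1.7 = 7.54 m and h_c = 7.54 × 0.809017 = 6.09999 m.
A = ½ × 1.4 × 2.55 = 1.785 m².
Resultant F = γ·h_c·A = 9.81 × 6.09999 × 1.785 = 106.816 kN.

F ≈ 107 kN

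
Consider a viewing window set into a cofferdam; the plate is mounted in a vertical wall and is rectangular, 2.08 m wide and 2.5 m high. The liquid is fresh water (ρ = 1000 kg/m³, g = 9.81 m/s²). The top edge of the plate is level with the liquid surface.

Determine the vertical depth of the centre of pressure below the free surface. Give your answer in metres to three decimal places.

h_p = 1.667 m

γ = ρg = 1000 × 9.81 = 9810 N/m³ = 9.81 kN/m³.
The centroid lies 2.5/2 = 1.25 m below the top edge, so the centroid depth is h_c = 1.25 m.
A = 2.08 × 2.5 = 5.2 m².
Resultant F = γ·h_c·A = 9.81 × 1.25 × 5.2 = 63.765 kN.
I_c = b·h³/12 = 2.08 × 2.5³/12 = 2.70833 m⁴.
Centre of pressure: y_p = y_c + I_c/(y_c·A) = 1.25 + 2.70833/(1.25 × 5.2) = 1.25 + 0.416666 = 1.66667 m along the plane.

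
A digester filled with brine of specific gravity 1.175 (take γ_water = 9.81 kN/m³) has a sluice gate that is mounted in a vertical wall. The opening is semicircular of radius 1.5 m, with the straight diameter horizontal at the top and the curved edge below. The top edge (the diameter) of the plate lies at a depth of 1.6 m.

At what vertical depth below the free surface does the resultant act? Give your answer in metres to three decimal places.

γ = 1.175 × 9.81 = 11.52675 kN/m³.
The centroid of a semicircle lies 4r/(3π) = 0.63662 m from the diameter, here below the top edge, so the centroid depth is h_c = 1.6 + 0.63662 = 2.23662 m.
A = πr²/2 = π × 1.5²/2 = 3.53429 m².
Resultant F = γ·h_c·A = 11.52675 × 2.23662 × 3.53429 = 91.1174 kN.
I_c = (π/8 − 8/(9π))·r⁴ = 0.109757 × 1.5⁴ = 0.555645 m⁴.
Centre of pressure: y_p = y_c + I_c/(y_c·A) = 2.23662 + 0.555645/(2.23662 × 3.53429) = 2.23662 + 0.0702915 = 2.30691 m along the plane.

h_p = 2.307 m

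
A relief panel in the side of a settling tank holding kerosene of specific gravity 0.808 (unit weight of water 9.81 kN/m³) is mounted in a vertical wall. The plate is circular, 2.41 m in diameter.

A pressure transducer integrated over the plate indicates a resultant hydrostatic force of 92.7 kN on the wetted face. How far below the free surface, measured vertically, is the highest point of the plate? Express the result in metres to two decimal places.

γ = 0.808 × 9.81 = 7.92648 kN/m³.
A = π(1.205)² = 4.56167 m².
From F = γ·h_c·A, the centroid depth is h_c = 92.7/(7.92648 × 4.56167) = 2.56375 m.
The centroid is at the centre, 1.205 m below the top of the plate, so the highest point sits at h_top = 2.56375 − 1.205 = 1.35875 m below the surface.

d_top ≈ 1.36 m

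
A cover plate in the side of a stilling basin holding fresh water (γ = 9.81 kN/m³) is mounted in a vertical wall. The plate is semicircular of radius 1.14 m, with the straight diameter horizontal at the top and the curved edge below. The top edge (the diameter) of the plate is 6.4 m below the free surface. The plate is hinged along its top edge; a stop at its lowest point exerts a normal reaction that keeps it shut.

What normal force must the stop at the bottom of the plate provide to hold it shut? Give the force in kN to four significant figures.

P ≈ 60.10 kN

γ = 9.81 kN/m³.
The centroid of a semicircle lies 4r/(3π) = 0.483831 m from the diameter, here below the top edge, so the centroid depth is h_c = 6.4 + 0.483831 = 6.88383 m.
A = πr²/2 = π × 1.14²/2 = 2.04141 m².
Resultant F = γ·h_c·A = 9.81 × 6.88383 × 2.04141 = 137.857 kN.
I_c = (π/8 − 8/(9π))·r⁴ = 0.109757 × 1.14⁴ = 0.185375 m⁴.
Centre of pressure: y_p = y_c + I_c/(y_c·A) = 6.88383 + 0.185375/(6.88383 × 2.04141) = 6.88383 + 0.0131914 = 6.89702 m along the plane.
The resultant acts 0.483831 + 0.0131914 = 0.497022 m (along the plate) below the hinge at the top edge, so the moment about the hinge is M = F × 0.497022 = 137.857 × 0.497022 = 68.518 kN·m.
A normal force at the bottom, 1.14 m from the hinge, must supply this moment: P = 68.518/1.14 = 60.1035 kN.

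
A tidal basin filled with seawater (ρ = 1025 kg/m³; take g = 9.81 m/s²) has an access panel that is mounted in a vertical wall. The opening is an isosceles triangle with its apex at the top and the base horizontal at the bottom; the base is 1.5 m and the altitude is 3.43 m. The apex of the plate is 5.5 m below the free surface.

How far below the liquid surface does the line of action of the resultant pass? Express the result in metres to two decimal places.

γ = ρg = 1025 × 9.81 / 1000 = 10.05525 kN/m³.
With the apex up, the centroid sits 2h/3 = 2 × 3.43/3 = 2.28667 m below the apex, so the centroid depth is h_c = 5.5 + 2.28667 = 7.78667 m.
A = ½ × 1.5 × 3.43 = 2.5725 m².
Resultant F = γ·h_c·A = 10.05525 × 7.78667 × 2.5725 = 201.419 kN.
I_c = b·h³/36 = 1.5 × 3.43³/36 = 1.6814 m⁴.
Centre of pressure: y_p = y_c + I_c/(y_c·A) = 7.78667 + 1.6814/(7.78667 × 2.5725) = 7.78667 + 0.083939 = 7.87061 m along the plane.

h_p = 7.87 m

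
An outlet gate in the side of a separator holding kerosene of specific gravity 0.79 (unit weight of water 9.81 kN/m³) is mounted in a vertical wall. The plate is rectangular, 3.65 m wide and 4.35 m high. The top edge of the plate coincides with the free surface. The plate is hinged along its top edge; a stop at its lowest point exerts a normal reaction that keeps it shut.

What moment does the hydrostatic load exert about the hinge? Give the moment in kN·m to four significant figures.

M ≈ 776.1 kN·m

γ = 0.79 × 9.81 = 7.7499 kN/m³.
The centroid lies 4.35/2 = 2.175 m below the top edge, so the centroid depth is h_c = 2.175 m.
A = 3.65 × 4.35 = 15.8775 m².
Resultant F = γ·h_c·A = 7.7499 × 2.175 × 15.8775 = 267.632 kN.
I_c = b·h³/12 = 3.65 × 4.35³/12 = 25.0368 m⁴.
Centre of pressure: y_p = y_c + I_c/(y_c·A) = 2.175 + 25.0368/(2.175 × 15.8775) = 2.175 + 0.724999 = 2.9 m along the plane.
The resultant acts 2.175 + 0.724999 = 2.9 m (along the plate) below the hinge at the top edge, so the moment about the hinge is M = F × 2.9 = 267.632 × 2.9 = 776.133 kN·m.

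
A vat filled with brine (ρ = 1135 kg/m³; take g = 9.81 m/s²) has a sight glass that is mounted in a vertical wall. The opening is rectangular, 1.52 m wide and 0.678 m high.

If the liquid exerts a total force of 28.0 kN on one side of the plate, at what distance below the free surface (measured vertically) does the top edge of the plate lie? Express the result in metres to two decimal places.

γ = ρg = 1135 × 9.81 / 1000 = 11.13435 kN/m³.
A = 1.52 × 0.678 = 1.03056 m².
From F = γ·h_c·A, the centroid depth is h_c = 28.0/(11.13435 × 1.03056) = 2.44017 m.
The centroid lies 0.678/2 = 0.339 m below the top edge, so the top edge sits at h_top = 2.44017 − 0.339 = 2.10117 m below the surface.

d_top ≈ 2.10 m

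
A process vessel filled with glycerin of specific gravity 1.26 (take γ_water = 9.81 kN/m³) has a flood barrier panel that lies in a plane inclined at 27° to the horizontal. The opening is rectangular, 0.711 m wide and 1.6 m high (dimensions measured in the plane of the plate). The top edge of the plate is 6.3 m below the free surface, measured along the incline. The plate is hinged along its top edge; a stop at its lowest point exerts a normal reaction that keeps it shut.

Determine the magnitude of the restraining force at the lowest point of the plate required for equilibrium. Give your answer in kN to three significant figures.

γ = 1.26 × 9.81 = 12.3606 kN/m³.
Let θ = 27° be the plate's angle to the horizontal; measure y along the incline from where the plane meets the free surface. Vertical depth h = y·sinθ with sinθ = 0.453990.
The centroid lies 1.6/2 = 0.8 m below the top edge, so y_c = 6.3 + 0.8 = 7.1 m and h_c = 7.1 × 0.453990 = 3.22333 m.
A = 0.711 × 1.6 = 1.1376 m².
Resultant F = γ·h_c·A = 12.3606 × 3.22333 × 1.1376 = 45.3246 kN.
I_c = b·h³/12 = 0.711 × 1.6³/12 = 0.242688 m⁴.
Centre of pressure: y_p = y_c + I_c/(y_c·A) = 7.1 + 0.242688/(7.1 × 1.1376) = 7.1 + 0.0300469 = 7.13005 m along the plane.
The resultant acts 0.8 + 0.0300469 = 0.830047 m (along the plate) below the hinge at the top edge, so the moment about the hinge is M = F × 0.830047 = 45.3246 × 0.830047 = 37.6215 kN·m.
A normal force at the bottom, 1.6 m from the hinge, must supply this moment: P = 37.6215/1.6 = 23.5134 kN.

P ≈ 23.5 kN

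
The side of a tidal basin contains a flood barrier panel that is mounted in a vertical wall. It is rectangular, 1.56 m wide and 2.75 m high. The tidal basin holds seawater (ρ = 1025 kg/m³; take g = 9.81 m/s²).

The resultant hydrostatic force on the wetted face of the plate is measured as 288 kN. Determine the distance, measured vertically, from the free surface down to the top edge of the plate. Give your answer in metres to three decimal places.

γ = ρg = 1025 × 9.81 / 1000 = 10.05525 kN/m³.
A = 1.56 × 2.75 = 4.29 m².
From F = γ·h_c·A, the centroid depth is h_c = 288/(10.05525 × 4.29) = 6.6764 m.
The centroid lies 2.75/2 = 1.375 m below the top edge, so the top edge sits at h_top = 6.6764 − 1.375 = 5.3014 m below the surface.

d_top ≈ 5.301 m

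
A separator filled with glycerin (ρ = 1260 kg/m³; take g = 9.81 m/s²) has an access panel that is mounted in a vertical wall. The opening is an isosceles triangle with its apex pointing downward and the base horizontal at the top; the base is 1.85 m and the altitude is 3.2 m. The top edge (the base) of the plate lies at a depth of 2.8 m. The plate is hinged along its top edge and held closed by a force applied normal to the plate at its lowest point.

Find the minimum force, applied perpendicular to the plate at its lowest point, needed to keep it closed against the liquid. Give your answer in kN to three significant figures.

γ = ρg = 1260 × 9.81 / 1000 = 12.3606 kN/m³.
With the apex down, the centroid sits h/3 = 3.2/3 = 1.06667 m below the base (the top edge), so the centroid depth is h_c = 2.8 + 1.06667 = 3.86667 m.
A = ½ × 1.85 × 3.2 = 2.96 m².
Resultant F = γ·h_c·A = 12.3606 × 3.86667 × 2.96 = 141.471 kN.
I_c = b·h³/36 = 1.85 × 3.2³/36 = 1.68391 m⁴.
Centre of pressure: y_p = y_c + I_c/(y_c·A) = 3.86667 + 1.68391/(3.86667 × 2.96) = 3.86667 + 0.147126 = 4.0138 m along the plane.
The resultant acts 1.06667 + 0.147126 = 1.2138 m (along the plate) below the hinge at the top edge, so the moment about the hinge is M = F × 1.2138 = 141.471 × 1.2138 = 171.717 kN·m.
A normal force at the bottom, 3.2 m from the hinge, must supply this moment: P = 171.717/3.2 = 53.6616 kN.

P ≈ 53.7 kN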